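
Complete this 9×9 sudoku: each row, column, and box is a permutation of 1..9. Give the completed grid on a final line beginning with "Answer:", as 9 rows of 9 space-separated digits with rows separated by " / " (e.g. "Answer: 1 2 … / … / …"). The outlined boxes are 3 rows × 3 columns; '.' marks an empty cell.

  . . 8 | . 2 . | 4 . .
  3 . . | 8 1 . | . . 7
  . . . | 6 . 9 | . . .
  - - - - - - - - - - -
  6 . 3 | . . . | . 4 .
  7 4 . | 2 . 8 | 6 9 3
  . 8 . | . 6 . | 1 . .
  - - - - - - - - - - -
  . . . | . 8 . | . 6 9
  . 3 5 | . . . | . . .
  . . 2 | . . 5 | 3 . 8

Step 1. [r3c5∈{3,4,5,7}] across col 5, 3 lands solely at r3c5 ⇒ r3c5=3.
Step 2. [r1c4∈{5,7}] across box 2, 5 lands solely at r1c4 ⇒ r1c4=5.
Step 3. [r8c9∈{1,2,4}] 4 has one home in col 9: r8c9. So r8c9=4.
Step 4. [r9c5∈{4,7,9}] 4 has one home in col 5: r9c5. So r9c5=4.
Step 5. [r7c7∈{2,5,7}] across row 7, 5 lands solely at r7c7 ⇒ r7c7=5.
Step 6. [r1c6∈{7}] r1c6's peers cover all but 7. So r1c6=7.
Step 7. [r9c2∈{1,6,7,9}] row 9 places 6 nowhere but r9c2 ⇒ r9c2=6.
Step 8. [r3c8∈{1,2,5,8}] in col 8, 8 fits only at r3c8. So r3c8=8.
Step 9. [r3c7∈{2}] r3c7 has the single candidate 2, so r3c7=2.
Step 10. [r8c7∈{7}] r8c7 is down to just 7 ⇒ r8c7=7.
Step 11. [r9c4∈{1,7,9}] 7 has one home in row 9: r9c4. So r9c4=7.
Step 12. [r6c1∈{2,5,9}] r6c1 is the only open cell in col 1 admitting 2. So r6c1=2.
Step 13. [r4c2∈{1,5,9}] across box 4, 5 lands solely at r4c2, so r4c2=5.
Step 14. [r6c4∈{3,4,9}] in col 4, 4 fits only at r6c4, so r6c4=4.
Step 15. [r9c1∈{1,9}] 9 has one home in row 9: r9c1, so r9c1=9.
Step 16. [r1c1∈{1}] nothing but 1 survives at r1c1 ⇒ r1c1=1.
Step 17. [r7c2∈{1,7}] r7c2 is the only open cell in col 2 admitting 1, so r7c2=1.
Step 18. [r1c2∈{9}] r1c2 has the single candidate 9, so r1c2=9.
Step 19. [r7c3∈{4,7}] r7c3 is the only open cell in row 7 admitting 7, so r7c3=7.
Step 20. [r8c5∈{9}] r8c5's peers cover all but 9. So r8c5=9.
Step 21. [r8c4∈{1}] only 1 remains possible at r8c4, so r8c4=1.
Step 22. [r7c6∈{2,3}] 2 has one home in row 7: r7c6 ⇒ r7c6=2.
Step 23. [r3c1∈{4,5}] across col 1, 5 lands solely at r3c1, so r3c1=5.
Step 24. [r6c9∈{5}] only 5 remains possible at r6c9, so r6c9=5.
Step 25. [r2c6∈{4}] r2c6 is down to just 4, so r2c6=4.
Step 26. [r6c8∈{7}] only 7 remains possible at r6c8, so r6c8=7.
Step 27. [r2c3∈{6}] r2c3 has the single candidate 6. So r2c3=6.
Step 28. [r4c9∈{2}] only 2 remains possible at r4c9. So r4c9=2.
Step 29. [r8c8∈{2}] nothing but 2 survives at r8c8. So r8c8=2.
Step 30. [r2c2∈{2}] r2c2's peers cover all but 2 ⇒ r2c2=2.
Step 31. [r4c6∈{1}] only 1 remains possible at r4c6, so r4c6=1.
Step 32. [r5c5∈{5}] r5c5 has the single candidate 5. So r5c5=5.
Step 33. [r6c3∈{9}] r6c3's peers cover all but 9. So r6c3=9.
Step 34. [r3c9∈{1}] only 1 remains possible at r3c9, so r3c9=1.
Step 35. [r8c6∈{6}] only 6 remains possible at r8c6, so r8c6=6.
Step 36. [r4c4∈{9}] r4c4 is down to just 9 ⇒ r4c4=9.
Step 37. [r8c1∈{8}] nothing but 8 survives at r8c1 ⇒ r8c1=8.
Step 38. [r9c8∈{1}] nothing but 1 survives at r9c8. So r9c8=1.
Step 39. [r3c3∈{4}] nothing but 4 survives at r3c3 ⇒ r3c3=4.
Step 40. [r2c7∈{9}] r2c7's peers cover all but 9, so r2c7=9.
Step 41. [r5c3∈{1}] r5c3 is down to just 1. So r5c3=1.
Step 42. [r7c1∈{4}] nothing but 4 survives at r7c1. So r7c1=4.
Step 43. [r6c6∈{3}] nothing but 3 survives at r6c6, so r6c6=3.
Step 44. [r7c4∈{3}] r7c4 has the single candidate 3. So r7c4=3.
Step 45. [r2c8∈{5}] r2c8's peers cover all but 5, so r2c8=5.
Step 46. [r4c5∈{7}] only 7 remains possible at r4c5, so r4c5=7.
Step 47. [r1c9∈{6}] only 6 remains possible at r1c9, so r1c9=6.
Step 48. [r3c2∈{7}] nothing but 7 survives at r3c2 ⇒ r3c2=7.
Step 49. [r1c8∈{3}] r1c8 has the single candidate 3. So r1c8=3.
Step 50. [r4c7∈{8}] only 8 remains possible at r4c7. So r4c7=8.

Answer: 1 9 8 5 2 7 4 3 6 / 3 2 6 8 1 4 9 5 7 / 5 7 4 6 3 9 2 8 1 / 6 5 3 9 7 1 8 4 2 / 7 4 1 2 5 8 6 9 3 / 2 8 9 4 6 3 1 7 5 / 4 1 7 3 8 2 5 6 9 / 8 3 5 1 9 6 7 2 4 / 9 6 2 7 4 5 3 1 8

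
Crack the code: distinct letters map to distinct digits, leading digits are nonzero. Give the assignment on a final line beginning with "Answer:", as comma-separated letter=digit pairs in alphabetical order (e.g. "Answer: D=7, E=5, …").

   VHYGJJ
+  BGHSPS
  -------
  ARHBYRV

Step 1. [A] the sum has 7 digits but both addends have 6; that extra leading digit A is the final carry, namely 1, so A=1.
Step 2. [col 1: J + S ≡ V (mod 10)] several values work for V in column 1 (J + S ≡ V (mod 10), carry-in 0); try V=8 ⇒ V=8.
Step 3. [col 1: J + S ≡ V (mod 10)] no forcing yet in column 1 (carry-in 0); S=2 is free and consistent — try it. So S=2.
Step 4. [col 1: J + S ≡ V (mod 10)] in column 1 we have J+S≡V with carry-in 0; given S=2, V=8 and digits 1,2,8 already taken and all letters distinct, that pins J to 6 ⇒ J=6.
Step 5. [col 2: J + P ≡ R (mod 10)] several values work for P in column 2 (J + P ≡ R (mod 10), carry-in 0); try P=9 ⇒ P=9.
Step 6. [col 2: J + P ≡ R (mod 10)] column 2: given J=6, P=9, carry-in 0, and digits 1,2,6,8,9 already taken and all letters distinct, J+P≡R (mod 10) forces R=5. So R=5.
Step 7. [col 3: G + S ≡ Y (mod 10)] several values work for G in column 3 (G + S ≡ Y (mod 10), carry-in 1); try G=0. So G=0.
Step 8. [col 3: G + S ≡ Y (mod 10)] from column 3 (G=0, S=2, carry-in 1, digits 0,1,2,5,6,8,9 already taken and all letters distinct): Y must equal 3, so Y=3.
Step 9. [col 4: Y + H ≡ B (mod 10)] in column 4 we have Y+H≡B with carry-in 0; given Y=3 and digits 0,1,2,3,5,6,8,9 already taken and all letters distinct, that pins H to 4 ⇒ H=4.
Step 10. [col 4: Y + H ≡ B (mod 10)] column 4 reads Y+H+carry(0)=B with Y=3, H=4; with digits 0,1,2,3,4,5,6,8,9 already taken and all letters distinct, the only value for B is 7. So B=7.

Answer: A=1, B=7, G=0, H=4, J=6, P=9, R=5, S=2, V=8, Y=3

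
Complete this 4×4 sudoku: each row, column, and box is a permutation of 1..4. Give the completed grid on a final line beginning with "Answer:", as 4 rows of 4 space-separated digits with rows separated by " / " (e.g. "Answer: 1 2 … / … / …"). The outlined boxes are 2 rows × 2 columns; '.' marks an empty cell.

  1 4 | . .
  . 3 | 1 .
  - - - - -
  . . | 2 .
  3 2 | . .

Step 1. [r3c4∈{1,3,4}] in row 3, 3 fits only at r3c4, so r3c4=3.
Step 2. [r2c4∈{2,4}] 4 has one home in row 2: r2c4 ⇒ r2c4=4.
Step 3. [r3c2∈{1}] r3c2's peers cover all but 1. So r3c2=1.
Step 4. [r2c1∈{2}] r2c1 has the single candidate 2 ⇒ r2c1=2.
Step 5. [r3c1∈{4}] r3c1 is down to just 4, so r3c1=4.
Step 6. [r4c3∈{4}] nothing but 4 survives at r4c3. So r4c3=4.
Step 7. [r1c4∈{2}] r1c4 is down to just 2 ⇒ r1c4=2.
Step 8. [r1c3∈{3}] r1c3 is down to just 3, so r1c3=3.
Step 9. [r4c4∈{1}] r4c4 is down to just 1. So r4c4=1.

Answer: 1 4 3 2 / 2 3 1 4 / 4 1 2 3 / 3 2 4 1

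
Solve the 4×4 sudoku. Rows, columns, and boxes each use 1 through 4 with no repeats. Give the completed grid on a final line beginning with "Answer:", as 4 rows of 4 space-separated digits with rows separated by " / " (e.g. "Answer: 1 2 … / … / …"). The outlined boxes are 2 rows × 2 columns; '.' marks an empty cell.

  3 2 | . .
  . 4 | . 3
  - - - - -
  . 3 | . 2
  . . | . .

Step 1. [r4c2∈{1}] nothing but 1 survives at r4c2, so r4c2=1.
Step 2. [r4c4∈{4}] r4c4's peers cover all but 4. So r4c4=4.
Step 3. [r1c4∈{1}] nothing but 1 survives at r1c4. So r1c4=1.
Step 4. [r2c1∈{1}] r2c1 is down to just 1. So r2c1=1.
Step 5. [r4c1∈{2}] r4c1 is down to just 2. So r4c1=2.
Step 6. [r1c3∈{4}] r1c3 is down to just 4. So r1c3=4.
Step 7. [r2c3∈{2}] nothing but 2 survives at r2c3, so r2c3=2.
Step 8. [r4c3∈{3}] r4c3 is down to just 3 ⇒ r4c3=3.
Step 9. [r3c1∈{4}] r3c1 has the single candidate 4, so r3c1=4.
Step 10. [r3c3∈{1}] only 1 remains possible at r3c3 ⇒ r3c3=1.

Answer: 3 2 4 1 / 1 4 2 3 / 4 3 1 2 / 2 1 3 4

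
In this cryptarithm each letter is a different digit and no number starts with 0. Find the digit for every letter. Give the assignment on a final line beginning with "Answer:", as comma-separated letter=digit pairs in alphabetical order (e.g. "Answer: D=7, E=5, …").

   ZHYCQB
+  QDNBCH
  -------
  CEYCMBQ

Step 1. [col 1: B + H ≡ Q (mod 10)] several values work for B in column 1 (B + H ≡ Q (mod 10), carry-in 0); try B=6. So B=6.
Step 2. [C] the sum has 7 digits but both addends have 6; that extra leading digit C is the final carry, namely 1 ⇒ C=1.
Step 3. [col 1: B + H ≡ Q (mod 10)] no forcing yet in column 1 (carry-in 0); Q=4 is free and consistent — try it ⇒ Q=4.
Step 4. [col 1: B + H ≡ Q (mod 10)] column 1: given B=6, Q=4, carry-in 0, and digits 1,4,6 already taken and all letters distinct, B+H≡Q (mod 10) forces H=8 ⇒ H=8.
Step 5. [col 3: C + B ≡ M (mod 10)] from column 3 (C=1, B=6, carry-in 0, digits 1,4,6,8 already taken and all letters distinct): M must equal 7, so M=7.
Step 6. [col 4: Y + N ≡ C (mod 10)] column 4 (Y + N ≡ C (mod 10), carry-in 0) doesn't pin N yet; pick N=9 and continue. So N=9.
Step 7. [col 4: Y + N ≡ C (mod 10)] column 4 reads Y+N+carry(0)=C with N=9, C=1; with digits 1,4,6,7,8,9 already taken and all letters distinct, the only value for Y is 2. So Y=2.
Step 8. [col 5: H + D ≡ Y (mod 10)] in column 5 we have H+D≡Y with carry-in 1; given H=8, Y=2 and digits 1,2,4,6,7,8,9 already taken and all letters distinct, that pins D to 3, so D=3.
Step 9. [col 6: Z + Q ≡ E (mod 10)] no forcing yet in column 6 (carry-in 1); E=0 is free and consistent — try it ⇒ E=0.
Step 10. [col 6: Z + Q ≡ E (mod 10)] from column 6 (Q=4, E=0, carry-in 1, digits 0,1,2,3,4,6,7,8,9 already taken and all letters distinct): Z must equal 5 ⇒ Z=5.

Answer: B=6, C=1, D=3, E=0, H=8, M=7, N=9, Q=4, Y=2, Z=5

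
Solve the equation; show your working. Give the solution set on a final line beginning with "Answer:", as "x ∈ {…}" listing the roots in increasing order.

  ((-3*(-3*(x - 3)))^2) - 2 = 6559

Step 1. [((-3*(-3*(x - 3)))^2) - 2 = 6559] add 2: x sits inside (… - 2), so sub: (-3*(-3*(x - 3)))^2 = 6561.
Step 2. [(-3*(-3*(x - 3)))^2 = 6561] 6561 ≥ 0, LHS is (·)² — take ±√ ⇒ sqrt: -3*(-3*(x - 3)) = 81 or -81.
Step 3. [-3*(-3*(x - 3)) = 81 or -81] divide by the outer -3 ⇒ div: -3*(x - 3) = -27 or 27.
Step 4. [-3*(x - 3) = -27 or 27] -3 out front; divide by -3, so div: x - 3 = 9 or -9.
Step 5. [x - 3 = 9 or -9] -3 is outermost — add 3 both sides, so sub: x = 12 or -6.

Answer: x ∈ {-6, 12}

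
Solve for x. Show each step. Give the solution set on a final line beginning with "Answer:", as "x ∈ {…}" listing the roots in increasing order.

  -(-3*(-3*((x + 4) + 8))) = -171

Step 1. [-(-3*(-3*((x + 4) + 8))) = -171] LHS negated; negate both sides. So neg: -3*(-3*((x + 4) + 8)) = 171.
Step 2. [-3*(-3*((x + 4) + 8)) = 171] leading coefficient -3: divide by -3, so div: -3*((x + 4) + 8) = -57.
Step 3. [-3*((x + 4) + 8) = -57] divide by the outer -3 ⇒ div: (x + 4) + 8 = 19.
Step 4. [(x + 4) + 8 = 19] +8 is outermost — subtract 8 both sides ⇒ sub: x + 4 = 11.
Step 5. [x + 4 = 11] the outer +4 inverts by subtracting 4, so sub: x = 7.

Answer: x ∈ {7}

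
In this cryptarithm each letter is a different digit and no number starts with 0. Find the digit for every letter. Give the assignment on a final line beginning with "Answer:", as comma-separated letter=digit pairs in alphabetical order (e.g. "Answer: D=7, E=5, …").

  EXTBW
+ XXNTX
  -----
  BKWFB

Step 1. [col 1: W + X ≡ B (mod 10)] column 1 (W + X ≡ B (mod 10), carry-in 0) doesn't pin B yet; pick B=8 and continue ⇒ B=8.
Step 2. [col 1: W + X ≡ B (mod 10)] X=6 is one option consistent with column 1 (W + X ≡ B (mod 10), carry-in 0) — take it. So X=6.
Step 3. [col 1: W + X ≡ B (mod 10)] from column 1 (X=6, B=8, carry-in 0, digits 6,8 already taken and all letters distinct): W must equal 2. So W=2.
Step 4. [col 2: B + T ≡ F (mod 10)] F=5 is one option consistent with column 2 (B + T ≡ F (mod 10), carry-in 0) — take it ⇒ F=5.
Step 5. [col 2: B + T ≡ F (mod 10)] column 2 reads B+T+carry(0)=F with B=8, F=5; with digits 2,5,6,8 already taken and all letters distinct, the only value for T is 7, so T=7.
Step 6. [col 3: T + N ≡ W (mod 10)] column 3 reads T+N+carry(1)=W with T=7, W=2; with digits 2,5,6,7,8 already taken and all letters distinct, the only value for N is 4 ⇒ N=4.
Step 7. [col 4: X + X ≡ K (mod 10)] from column 4 (X=6, carry-in 1, digits 2,4,5,6,7,8 already taken and all letters distinct): K must equal 3 ⇒ K=3.
Step 8. [col 5: E + X ≡ B (mod 10)] column 5 reads E+X+carry(1)=B with X=6, B=8; with digits 2,3,4,5,6,7,8 already taken and all letters distinct, the only value for E is 1 ⇒ E=1.

Answer: B=8, E=1, F=5, K=3, N=4, T=7, W=2, X=6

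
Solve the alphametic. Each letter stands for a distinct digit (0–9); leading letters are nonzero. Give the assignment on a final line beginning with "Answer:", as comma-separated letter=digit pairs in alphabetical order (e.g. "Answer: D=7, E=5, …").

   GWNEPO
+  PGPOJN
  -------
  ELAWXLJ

Step 1. [col 1: O + N ≡ J (mod 10)] no forcing yet in column 1 (carry-in 0); J=2 is free and consistent — try it. So J=2.
Step 2. [col 1: O + N ≡ J (mod 10)] several values work for N in column 1 (O + N ≡ J (mod 10), carry-in 0); try N=8, so N=8.
Step 3. [col 1: O + N ≡ J (mod 10)] column 1 reads O+N+carry(0)=J with N=8, J=2; with digits 2,8 already taken and all letters distinct, the only value for O is 4, so O=4.
Step 4. [col 2: P + J ≡ L (mod 10)] column 2 (P + J ≡ L (mod 10), carry-in 1) doesn't pin L yet; pick L=0 and continue. So L=0.
Step 5. [col 2: P + J ≡ L (mod 10)] from column 2 (J=2, L=0, carry-in 1, digits 0,2,4,8 already taken and all letters distinct): P must equal 7, so P=7.
Step 6. [col 3: E + O ≡ X (mod 10)] column 3 (E + O ≡ X (mod 10), carry-in 1) doesn't pin E yet; pick E=1 and continue ⇒ E=1.
Step 7. [col 3: E + O ≡ X (mod 10)] column 3 reads E+O+carry(1)=X with E=1, O=4; with digits 0,1,2,4,7,8 already taken and all letters distinct, the only value for X is 6, so X=6.
Step 8. [col 4: N + P ≡ W (mod 10)] column 4 reads N+P+carry(0)=W with N=8, P=7; with digits 0,1,2,4,6,7,8 already taken and all letters distinct, the only value for W is 5. So W=5.
Step 9. [col 5: W + G ≡ A (mod 10)] column 5: given W=5, carry-in 1, and digits 0,1,2,4,5,6,7,8 already taken and all letters distinct, W+G≡A (mod 10) forces G=3, so G=3.
Step 10. [col 5: W + G ≡ A (mod 10)] from column 5 (W=5, G=3, carry-in 1, digits 0,1,2,3,4,5,6,7,8 already taken and all letters distinct): A must equal 9. So A=9.

Answer: A=9, E=1, G=3, J=2, L=0, N=8, O=4, P=7, W=5, X=6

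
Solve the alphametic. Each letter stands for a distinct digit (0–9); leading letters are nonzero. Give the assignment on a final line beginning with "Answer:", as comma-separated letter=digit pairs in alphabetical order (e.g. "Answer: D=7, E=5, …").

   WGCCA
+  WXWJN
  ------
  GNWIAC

Step 1. [col 1: A + N ≡ C (mod 10)] several values work for C in column 1 (A + N ≡ C (mod 10), carry-in 0); try C=2. So C=2.
Step 2. [col 1: A + N ≡ C (mod 10)] several values work for A in column 1 (A + N ≡ C (mod 10), carry-in 0); try A=8, so A=8.
Step 3. [G] adding two 5-digit numbers gives at most 5+1 digits, and here it does — G is that final carry and must be 1. So G=1.
Step 4. [col 1: A + N ≡ C (mod 10)] column 1: given A=8, C=2, carry-in 0, and digits 1,2,8 already taken and all letters distinct, A+N≡C (mod 10) forces N=4. So N=4.
Step 5. [col 2: C + J ≡ A (mod 10)] column 2: given C=2, A=8, carry-in 1, and digits 1,2,4,8 already taken and all letters distinct, C+J≡A (mod 10) forces J=5 ⇒ J=5.
Step 6. [col 3: C + W ≡ I (mod 10)] column 3: given C=2, carry-in 0, and digits 1,2,4,5,8 already taken and all letters distinct, C+W≡I (mod 10) forces I=9 ⇒ I=9.
Step 7. [col 3: C + W ≡ I (mod 10)] in column 3 we have C+W≡I with carry-in 0; given C=2, I=9 and digits 1,2,4,5,8,9 already taken and all letters distinct, that pins W to 7, so W=7.
Step 8. [col 4: G + X ≡ W (mod 10)] column 4 reads G+X+carry(0)=W with G=1, W=7; with digits 1,2,4,5,7,8,9 already taken and all letters distinct, the only value for X is 6. So X=6.

Answer: A=8, C=2, G=1, I=9, J=5, N=4, W=7, X=6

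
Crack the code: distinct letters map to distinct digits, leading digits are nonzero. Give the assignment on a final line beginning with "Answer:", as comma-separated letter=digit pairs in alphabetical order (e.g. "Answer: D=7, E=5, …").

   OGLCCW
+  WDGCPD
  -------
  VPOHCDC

Step 1. [col 1: W + D ≡ C (mod 10)] C=9 is one option consistent with column 1 (W + D ≡ C (mod 10), carry-in 0) — take it, so C=9.
Step 2. [col 1: W + D ≡ C (mod 10)] no forcing yet in column 1 (carry-in 0); W=7 is free and consistent — try it, so W=7.
Step 3. [V] V is the leading digit of a 7-digit sum of two 6-digit numbers; the final carry is exactly 1, so V=1.
Step 4. [col 1: W + D ≡ C (mod 10)] column 1: given W=7, C=9, carry-in 0, and digits 1,7,9 already taken and all letters distinct, W+D≡C (mod 10) forces D=2 ⇒ D=2.
Step 5. [col 2: C + P ≡ D (mod 10)] in column 2 we have C+P≡D with carry-in 0; given C=9, D=2 and digits 1,2,7,9 already taken and all letters distinct, that pins P to 3, so P=3.
Step 6. [col 4: L + G ≡ H (mod 10)] column 4 (L + G ≡ H (mod 10), carry-in 1) doesn't pin L yet; pick L=0 and continue, so L=0.
Step 7. [col 4: L + G ≡ H (mod 10)] no forcing yet in column 4 (carry-in 1); H=5 is free and consistent — try it, so H=5.
Step 8. [col 4: L + G ≡ H (mod 10)] column 4 reads L+G+carry(1)=H with L=0, H=5; with digits 0,1,2,3,5,7,9 already taken and all letters distinct, the only value for G is 4 ⇒ G=4.
Step 9. [col 5: G + D ≡ O (mod 10)] in column 5 we have G+D≡O with carry-in 0; given G=4, D=2 and digits 0,1,2,3,4,5,7,9 already taken and all letters distinct, that pins O to 6. So O=6.

Answer: C=9, D=2, G=4, H=5, L=0, O=6, P=3, V=1, W=7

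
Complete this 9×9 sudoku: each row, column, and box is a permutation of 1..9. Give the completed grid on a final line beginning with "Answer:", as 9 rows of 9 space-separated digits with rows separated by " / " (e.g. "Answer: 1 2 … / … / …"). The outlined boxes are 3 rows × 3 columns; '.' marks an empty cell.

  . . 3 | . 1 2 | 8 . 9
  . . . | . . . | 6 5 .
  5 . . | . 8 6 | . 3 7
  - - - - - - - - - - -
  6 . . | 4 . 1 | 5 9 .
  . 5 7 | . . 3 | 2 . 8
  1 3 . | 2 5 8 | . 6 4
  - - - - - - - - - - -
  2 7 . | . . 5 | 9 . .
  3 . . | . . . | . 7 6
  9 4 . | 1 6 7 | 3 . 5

Step 1. [r3c4∈{9}] r3c4 has the single candidate 9. So r3c4=9.
Step 2. [r9c3∈{8}] r9c3's peers cover all but 8 ⇒ r9c3=8.
Step 3. [r8c2∈{1}] only 1 remains possible at r8c2, so r8c2=1.
Step 4. [r2c6∈{4}] r2c6's peers cover all but 4. So r2c6=4.
Step 5. [r3c3∈{1,2,4}] col 3 places 4 nowhere but r3c3 ⇒ r3c3=4.
Step 6. [r2c9∈{1,2}] 2 has one home in col 9: r2c9. So r2c9=2.
Step 7. [r7c8∈{1,4,8}] r7c8 is the only open cell in col 8 admitting 8. So r7c8=8.
Step 8. [r7c5∈{3,4}] across row 7, 4 lands solely at r7c5 ⇒ r7c5=4.
Step 9. [r1c1∈{7}] r1c1 is down to just 7. So r1c1=7.
Step 10. [r2c2∈{8,9}] r2c2 is the only open cell in col 2 admitting 9. So r2c2=9.
Step 11. [r2c5∈{3,7}] in col 5, 3 fits only at r2c5. So r2c5=3.
Step 12. [r3c2∈{2}] r3c2 is down to just 2 ⇒ r3c2=2.
Step 13. [r5c5∈{9}] nothing but 9 survives at r5c5 ⇒ r5c5=9.
Step 14. [r7c4∈{3}] r7c4 is down to just 3 ⇒ r7c4=3.
Step 15. [r5c8∈{1}] r5c8 is down to just 1, so r5c8=1.
Step 16. [r1c4∈{5}] r1c4 is down to just 5. So r1c4=5.
Step 17. [r5c1∈{4}] r5c1 has the single candidate 4 ⇒ r5c1=4.
Step 18. [r5c4∈{6}] nothing but 6 survives at r5c4. So r5c4=6.
Step 19. [r3c7∈{1}] r3c7 has the single candidate 1, so r3c7=1.
Step 20. [r8c7∈{4}] only 4 remains possible at r8c7, so r8c7=4.
Step 21. [r8c3∈{5}] r8c3's peers cover all but 5 ⇒ r8c3=5.
Step 22. [r1c8∈{4}] r1c8 is down to just 4. So r1c8=4.
Step 23. [r6c7∈{7}] r6c7's peers cover all but 7. So r6c7=7.
Step 24. [r8c5∈{2}] only 2 remains possible at r8c5 ⇒ r8c5=2.
Step 25. [r1c2∈{6}] only 6 remains possible at r1c2. So r1c2=6.
Step 26. [r4c2∈{8}] only 8 remains possible at r4c2. So r4c2=8.
Step 27. [r9c8∈{2}] r9c8 is down to just 2, so r9c8=2.
Step 28. [r4c3∈{2}] nothing but 2 survives at r4c3. So r4c3=2.
Step 29. [r4c9∈{3}] r4c9 has the single candidate 3. So r4c9=3.
Step 30. [r7c3∈{6}] r7c3's peers cover all but 6, so r7c3=6.
Step 31. [r4c5∈{7}] r4c5 is down to just 7. So r4c5=7.
Step 32. [r2c1∈{8}] only 8 remains possible at r2c1, so r2c1=8.
Step 33. [r7c9∈{1}] only 1 remains possible at r7c9 ⇒ r7c9=1.
Step 34. [r8c6∈{9}] only 9 remains possible at r8c6, so r8c6=9.
Step 35. [r8c4∈{8}] nothing but 8 survives at r8c4, so r8c4=8.
Step 36. [r2c4∈{7}] only 7 remains possible at r2c4, so r2c4=7.
Step 37. [r6c3∈{9}] r6c3 is down to just 9. So r6c3=9.
Step 38. [r2c3∈{1}] r2c3's peers cover all but 1. So r2c3=1.

Answer: 7 6 3 5 1 2 8 4 9 / 8 9 1 7 3 4 6 5 2 / 5 2 4 9 8 6 1 3 7 / 6 8 2 4 7 1 5 9 3 / 4 5 7 6 9 3 2 1 8 / 1 3 9 2 5 8 7 6 4 / 2 7 6 3 4 5 9 8 1 / 3 1 5 8 2 9 4 7 6 / 9 4 8 1 6 7 3 2 5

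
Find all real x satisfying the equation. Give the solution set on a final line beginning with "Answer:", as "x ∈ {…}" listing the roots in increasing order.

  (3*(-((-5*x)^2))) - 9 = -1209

Step 1. [(3*(-((-5*x)^2))) - 9 = -1209] 9 comes off first (add 9) ⇒ sub: 3*(-((-5*x)^2)) = -1200.
Step 2. [3*(-((-5*x)^2)) = -1200] divide by the outer 3, so div: -((-5*x)^2) = -400.
Step 3. [-((-5*x)^2) = -400] LHS negated; negate both sides, so neg: (-5*x)^2 = 400.
Step 4. [(-5*x)^2 = 400] LHS squared, RHS 400 ≥ 0: apply √ (±) ⇒ sqrt: -5*x = 20 or -20.
Step 5. [-5*x = 20 or -20] leading coefficient -5: divide by -5, so div: x = -4 or 4.

Answer: x ∈ {-4, 4}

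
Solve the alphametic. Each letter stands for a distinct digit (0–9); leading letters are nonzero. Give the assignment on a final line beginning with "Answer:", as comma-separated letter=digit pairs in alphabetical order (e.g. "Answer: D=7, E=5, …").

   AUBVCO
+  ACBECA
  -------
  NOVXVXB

Step 1. [col 1: O + A ≡ B (mod 10)] no forcing yet in column 1 (carry-in 0); O=3 is free and consistent — try it ⇒ O=3.
Step 2. [N] N is the leading digit of a 7-digit sum of two 6-digit numbers; the final carry is exactly 1. So N=1.
Step 3. [col 1: O + A ≡ B (mod 10)] no forcing yet in column 1 (carry-in 0); A=6 is free and consistent — try it, so A=6.
Step 4. [col 1: O + A ≡ B (mod 10)] column 1 reads O+A+carry(0)=B with O=3, A=6; with digits 1,3,6 already taken and all letters distinct, the only value for B is 9, so B=9.
Step 5. [col 2: C + C ≡ X (mod 10)] column 2 (C + C ≡ X (mod 10), carry-in 0) doesn't pin C yet; pick C=4 and continue ⇒ C=4.
Step 6. [col 2: C + C ≡ X (mod 10)] from column 2 (C=4, carry-in 0, digits 1,3,4,6,9 already taken and all letters distinct): X must equal 8. So X=8.
Step 7. [col 3: V + E ≡ V (mod 10)] column 3: given nothing yet, carry-in 0, and digits 1,3,4,6,8,9 already taken and all letters distinct, V+E≡V (mod 10) forces E=0, so E=0.
Step 8. [col 3: V + E ≡ V (mod 10)] several values work for V in column 3 (V + E ≡ V (mod 10), carry-in 0); try V=2 ⇒ V=2.
Step 9. [col 5: U + C ≡ V (mod 10)] from column 5 (C=4, V=2, carry-in 1, digits 0,1,2,3,4,6,8,9 already taken and all letters distinct): U must equal 7 ⇒ U=7.

Answer: A=6, B=9, C=4, E=0, N=1, O=3, U=7, V=2, X=8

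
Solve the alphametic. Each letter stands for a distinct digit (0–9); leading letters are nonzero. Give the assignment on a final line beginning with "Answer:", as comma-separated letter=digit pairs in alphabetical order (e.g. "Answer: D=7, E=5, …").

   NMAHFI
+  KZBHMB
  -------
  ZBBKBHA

Step 1. [Z] Z is the leading digit of a 7-digit sum of two 6-digit numbers; the final carry is exactly 1 ⇒ Z=1.
Step 2. [col 1: I + B ≡ A (mod 10)] I=4 is one option consistent with column 1 (I + B ≡ A (mod 10), carry-in 0) — take it ⇒ I=4.
Step 3. [col 1: I + B ≡ A (mod 10)] no forcing yet in column 1 (carry-in 0); B=6 is free and consistent — try it, so B=6.
Step 4. [col 1: I + B ≡ A (mod 10)] column 1 reads I+B+carry(0)=A with I=4, B=6; with digits 1,4,6 already taken and all letters distinct, the only value for A is 0 ⇒ A=0.
Step 5. [col 2: F + M ≡ H (mod 10)] F=2 is one option consistent with column 2 (F + M ≡ H (mod 10), carry-in 1) — take it. So F=2.
Step 6. [col 2: F + M ≡ H (mod 10)] column 2: given F=2, carry-in 1, and digits 0,1,2,4,6 already taken and all letters distinct, F+M≡H (mod 10) forces H=8. So H=8.
Step 7. [col 2: F + M ≡ H (mod 10)] from column 2 (F=2, H=8, carry-in 1, digits 0,1,2,4,6,8 already taken and all letters distinct): M must equal 5. So M=5.
Step 8. [col 4: A + B ≡ K (mod 10)] column 4: given A=0, B=6, carry-in 1, and digits 0,1,2,4,5,6,8 already taken and all letters distinct, A+B≡K (mod 10) forces K=7, so K=7.
Step 9. [col 6: N + K ≡ B (mod 10)] column 6 reads N+K+carry(0)=B with K=7, B=6; with digits 0,1,2,4,5,6,7,8 already taken and all letters distinct, the only value for N is 9 ⇒ N=9.

Answer: A=0, B=6, F=2, H=8, I=4, K=7, M=5, N=9, Z=1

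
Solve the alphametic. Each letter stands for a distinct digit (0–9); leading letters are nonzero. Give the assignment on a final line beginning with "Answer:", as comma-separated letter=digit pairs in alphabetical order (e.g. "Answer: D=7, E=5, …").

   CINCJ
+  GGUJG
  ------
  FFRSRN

Step 1. [col 1: J + G ≡ N (mod 10)] J=4 is one option consistent with column 1 (J + G ≡ N (mod 10), carry-in 0) — take it, so J=4.
Step 2. [col 1: J + G ≡ N (mod 10)] several values work for N in column 1 (J + G ≡ N (mod 10), carry-in 0); try N=6 ⇒ N=6.
Step 3. [col 1: J + G ≡ N (mod 10)] in column 1 we have J+G≡N with carry-in 0; given J=4, N=6 and digits 4,6 already taken and all letters distinct, that pins G to 2 ⇒ G=2.
Step 4. [col 2: C + J ≡ R (mod 10)] column 2 (C + J ≡ R (mod 10), carry-in 0) doesn't pin R yet; pick R=3 and continue, so R=3.
Step 5. [F] the sum has 6 digits but both addends have 5; that extra leading digit F is the final carry, namely 1, so F=1.
Step 6. [col 2: C + J ≡ R (mod 10)] in column 2 we have C+J≡R with carry-in 0; given J=4, R=3 and digits 1,2,3,4,6 already taken and all letters distinct, that pins C to 9, so C=9.
Step 7. [col 3: N + U ≡ S (mod 10)] S=5 is one option consistent with column 3 (N + U ≡ S (mod 10), carry-in 1) — take it. So S=5.
Step 8. [col 3: N + U ≡ S (mod 10)] from column 3 (N=6, S=5, carry-in 1, digits 1,2,3,4,5,6,9 already taken and all letters distinct): U must equal 8. So U=8.
Step 9. [col 4: I + G ≡ R (mod 10)] column 4 reads I+G+carry(1)=R with G=2, R=3; with digits 1,2,3,4,5,6,8,9 already taken and all letters distinct, the only value for I is 0. So I=0.

Answer: C=9, F=1, G=2, I=0, J=4, N=6, R=3, S=5, U=8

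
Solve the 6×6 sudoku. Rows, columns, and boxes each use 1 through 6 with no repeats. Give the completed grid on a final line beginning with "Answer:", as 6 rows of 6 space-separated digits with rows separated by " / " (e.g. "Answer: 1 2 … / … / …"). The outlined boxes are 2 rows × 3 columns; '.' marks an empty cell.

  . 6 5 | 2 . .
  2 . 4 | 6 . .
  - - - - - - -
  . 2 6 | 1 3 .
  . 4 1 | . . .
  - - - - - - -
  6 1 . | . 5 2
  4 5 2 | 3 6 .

Step 1. [r2c6∈{1,3,5}] row 2 places 5 nowhere but r2c6, so r2c6=5.
Step 2. [r1c6∈{1,3,4}] in col 6, 3 fits only at r1c6. So r1c6=3.
Step 3. [r1c1∈{1}] nothing but 1 survives at r1c1. So r1c1=1.
Step 4. [r3c1∈{5}] r3c1 has the single candidate 5. So r3c1=5.
Step 5. [r1c5∈{4}] r1c5 is down to just 4. So r1c5=4.
Step 6. [r2c5∈{1}] nothing but 1 survives at r2c5 ⇒ r2c5=1.
Step 7. [r4c4∈{5}] r4c4 has the single candidate 5, so r4c4=5.
Step 8. [r5c4∈{4}] r5c4's peers cover all but 4. So r5c4=4.
Step 9. [r4c5∈{2}] only 2 remains possible at r4c5 ⇒ r4c5=2.
Step 10. [r2c2∈{3}] r2c2's peers cover all but 3 ⇒ r2c2=3.
Step 11. [r4c6∈{6}] only 6 remains possible at r4c6 ⇒ r4c6=6.
Step 12. [r6c6∈{1}] nothing but 1 survives at r6c6 ⇒ r6c6=1.
Step 13. [r3c6∈{4}] nothing but 4 survives at r3c6. So r3c6=4.
Step 14. [r5c3∈{3}] only 3 remains possible at r5c3. So r5c3=3.
Step 15. [r4c1∈{3}] only 3 remains possible at r4c1 ⇒ r4c1=3.

Answer: 1 6 5 2 4 3 / 2 3 4 6 1 5 / 5 2 6 1 3 4 / 3 4 1 5 2 6 / 6 1 3 4 5 2 / 4 5 2 3 6 1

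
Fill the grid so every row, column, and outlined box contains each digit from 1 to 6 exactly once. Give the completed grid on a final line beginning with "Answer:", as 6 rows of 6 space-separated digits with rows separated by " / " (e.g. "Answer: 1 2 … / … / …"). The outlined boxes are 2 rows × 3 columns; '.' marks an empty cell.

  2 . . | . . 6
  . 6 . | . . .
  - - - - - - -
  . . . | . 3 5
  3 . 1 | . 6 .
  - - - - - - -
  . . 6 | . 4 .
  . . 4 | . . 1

Step 1. [r6c1∈{5}] r6c1's peers cover all but 5 ⇒ r6c1=5.
Step 2. [r6c5∈{2}] r6c5's peers cover all but 2. So r6c5=2.
Step 3. [r5c2∈{1,2,3}] 2 has one home in row 5: r5c2. So r5c2=2.
Step 4. [r1c2∈{1,3,4,5}] across col 2, 1 lands solely at r1c2 ⇒ r1c2=1.
Step 5. [r1c4∈{3,4,5}] r1c4 is the only open cell in row 1 admitting 4. So r1c4=4.
Step 6. [r4c4∈{2}] only 2 remains possible at r4c4, so r4c4=2.
Step 7. [r1c5∈{5}] only 5 remains possible at r1c5, so r1c5=5.
Step 8. [r5c6∈{3}] nothing but 3 survives at r5c6, so r5c6=3.
Step 9. [r2c4∈{1,3}] 3 has one home in col 4: r2c4. So r2c4=3.
Step 10. [r3c2∈{4}] nothing but 4 survives at r3c2. So r3c2=4.
Step 11. [r4c2∈{5}] r4c2 is down to just 5, so r4c2=5.
Step 12. [r4c6∈{4}] only 4 remains possible at r4c6 ⇒ r4c6=4.
Step 13. [r3c4∈{1}] only 1 remains possible at r3c4 ⇒ r3c4=1.
Step 14. [r1c3∈{3}] r1c3's peers cover all but 3. So r1c3=3.
Step 15. [r2c6∈{2}] only 2 remains possible at r2c6. So r2c6=2.
Step 16. [r2c5∈{1}] r2c5 is down to just 1 ⇒ r2c5=1.
Step 17. [r6c2∈{3}] r6c2 is down to just 3, so r6c2=3.
Step 18. [r3c3∈{2}] only 2 remains possible at r3c3, so r3c3=2.
Step 19. [r5c1∈{1}] nothing but 1 survives at r5c1, so r5c1=1.
Step 20. [r2c3∈{5}] r2c3 has the single candidate 5 ⇒ r2c3=5.
Step 21. [r2c1∈{4}] nothing but 4 survives at r2c1. So r2c1=4.
Step 22. [r3c1∈{6}] r3c1 has the single candidate 6 ⇒ r3c1=6.
Step 23. [r6c4∈{6}] nothing but 6 survives at r6c4. So r6c4=6.
Step 24. [r5c4∈{5}] nothing but 5 survives at r5c4 ⇒ r5c4=5.

Answer: 2 1 3 4 5 6 / 4 6 5 3 1 2 / 6 4 2 1 3 5 / 3 5 1 2 6 4 / 1 2 6 5 4 3 / 5 3 4 6 2 1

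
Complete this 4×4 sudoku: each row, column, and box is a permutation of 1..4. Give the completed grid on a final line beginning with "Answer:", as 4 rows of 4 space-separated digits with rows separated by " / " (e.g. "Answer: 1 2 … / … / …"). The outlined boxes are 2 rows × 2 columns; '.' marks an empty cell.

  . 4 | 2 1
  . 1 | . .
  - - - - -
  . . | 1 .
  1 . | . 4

Step 1. [r2c4∈{3}] only 3 remains possible at r2c4 ⇒ r2c4=3.
Step 2. [r4c2∈{2,3}] r4c2 is the only open cell in row 4 admitting 2, so r4c2=2.
Step 3. [r3c1∈{3,4}] 4 has one home in row 3: r3c1 ⇒ r3c1=4.
Step 4. [r3c4∈{2}] r3c4 has the single candidate 2, so r3c4=2.
Step 5. [r2c3∈{4}] only 4 remains possible at r2c3 ⇒ r2c3=4.
Step 6. [r2c1∈{2}] r2c1 has the single candidate 2, so r2c1=2.
Step 7. [r1c1∈{3}] r1c1 is down to just 3 ⇒ r1c1=3.
Step 8. [r3c2∈{3}] r3c2's peers cover all but 3. So r3c2=3.
Step 9. [r4c3∈{3}] r4c3 is down to just 3. So r4c3=3.

Answer: 3 4 2 1 / 2 1 4 3 / 4 3 1 2 / 1 2 3 4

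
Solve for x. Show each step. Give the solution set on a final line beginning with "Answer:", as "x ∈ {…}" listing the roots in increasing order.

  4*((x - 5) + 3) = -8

Step 1. [4*((x - 5) + 3) = -8] divide by the outer 4. So div: (x - 5) + 3 = -2.
Step 2. [(x - 5) + 3 = -2] +3 is outermost — subtract 3 both sides ⇒ sub: x - 5 = -5.
Step 3. [x - 5 = -5] 5 comes off first (add 5), so sub: x = 0.

Answer: x ∈ {0}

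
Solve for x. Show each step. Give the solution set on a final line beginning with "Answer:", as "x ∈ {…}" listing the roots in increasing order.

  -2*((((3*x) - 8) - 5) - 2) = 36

Step 1. [-2*((((3*x) - 8) - 5) - 2) = 36] -2 out front; divide by -2. So div: (((3*x) - 8) - 5) - 2 = -18.
Step 2. [(((3*x) - 8) - 5) - 2 = -18] -2 is outermost — add 2 both sides, so sub: ((3*x) - 8) - 5 = -16.
Step 3. [((3*x) - 8) - 5 = -16] -5 is outermost — add 5 both sides, so sub: (3*x) - 8 = -11.
Step 4. [(3*x) - 8 = -11] -8 is outermost — add 8 both sides, so sub: 3*x = -3.
Step 5. [3*x = -3] 3·(inner) — divide through by 3 ⇒ div: x = -1.

Answer: x ∈ {-1}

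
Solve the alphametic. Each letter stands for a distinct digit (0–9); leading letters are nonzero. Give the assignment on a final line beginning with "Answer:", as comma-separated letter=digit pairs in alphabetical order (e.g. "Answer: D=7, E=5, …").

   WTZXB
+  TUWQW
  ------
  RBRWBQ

Step 1. [col 1: B + W ≡ Q (mod 10)] no forcing yet in column 1 (carry-in 0); W=4 is free and consistent — try it, so W=4.
Step 2. [R] the sum has 6 digits but both addends have 5; that extra leading digit R is the final carry, namely 1 ⇒ R=1.
Step 3. [col 1: B + W ≡ Q (mod 10)] B=3 is one option consistent with column 1 (B + W ≡ Q (mod 10), carry-in 0) — take it, so B=3.
Step 4. [col 1: B + W ≡ Q (mod 10)] column 1 reads B+W+carry(0)=Q with B=3, W=4; with digits 1,3,4 already taken and all letters distinct, the only value for Q is 7. So Q=7.
Step 5. [col 2: X + Q ≡ B (mod 10)] in column 2 we have X+Q≡B with carry-in 0; given Q=7, B=3 and digits 1,3,4,7 already taken and all letters distinct, that pins X to 6, so X=6.
Step 6. [col 3: Z + W ≡ W (mod 10)] column 3 reads Z+W+carry(1)=W with W=4; with digits 1,3,4,6,7 already taken and all letters distinct, the only value for Z is 9 ⇒ Z=9.
Step 7. [col 4: T + U ≡ R (mod 10)] several values work for U in column 4 (T + U ≡ R (mod 10), carry-in 1); try U=2 ⇒ U=2.
Step 8. [col 4: T + U ≡ R (mod 10)] in column 4 we have T+U≡R with carry-in 1; given U=2, R=1 and digits 1,2,3,4,6,7,9 already taken and all letters distinct, that pins T to 8 ⇒ T=8.

Answer: B=3, Q=7, R=1, T=8, U=2, W=4, X=6, Z=9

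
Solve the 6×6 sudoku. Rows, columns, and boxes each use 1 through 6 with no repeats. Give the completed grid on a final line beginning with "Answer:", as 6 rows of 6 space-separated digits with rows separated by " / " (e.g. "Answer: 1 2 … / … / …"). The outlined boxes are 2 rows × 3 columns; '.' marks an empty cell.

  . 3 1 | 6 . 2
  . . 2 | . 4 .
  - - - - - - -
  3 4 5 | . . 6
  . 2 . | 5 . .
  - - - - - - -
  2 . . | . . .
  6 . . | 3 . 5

Step 1. [r2c4∈{1}] r2c4 is down to just 1, so r2c4=1.
Step 2. [r3c5∈{1,2}] 1 has one home in row 3: r3c5, so r3c5=1.
Step 3. [r2c1∈{5}] r2c1 has the single candidate 5. So r2c1=5.
Step 4. [r4c6∈{3,4}] in row 4, 4 fits only at r4c6 ⇒ r4c6=4.
Step 5. [r5c2∈{1,5}] r5c2 is the only open cell in row 5 admitting 5, so r5c2=5.
Step 6. [r5c4∈{4}] r5c4 is down to just 4, so r5c4=4.
Step 7. [r5c3∈{3}] r5c3 has the single candidate 3, so r5c3=3.
Step 8. [r4c5∈{3}] nothing but 3 survives at r4c5, so r4c5=3.
Step 9. [r2c6∈{3}] r2c6's peers cover all but 3 ⇒ r2c6=3.
Step 10. [r1c5∈{5}] nothing but 5 survives at r1c5 ⇒ r1c5=5.
Step 11. [r2c2∈{6}] r2c2 has the single candidate 6. So r2c2=6.
Step 12. [r6c5∈{2}] r6c5 has the single candidate 2. So r6c5=2.
Step 13. [r6c2∈{1}] nothing but 1 survives at r6c2. So r6c2=1.
Step 14. [r5c5∈{6}] only 6 remains possible at r5c5. So r5c5=6.
Step 15. [r3c4∈{2}] r3c4's peers cover all but 2, so r3c4=2.
Step 16. [r4c3∈{6}] only 6 remains possible at r4c3, so r4c3=6.
Step 17. [r4c1∈{1}] r4c1 is down to just 1. So r4c1=1.
Step 18. [r6c3∈{4}] r6c3's peers cover all but 4. So r6c3=4.
Step 19. [r5c6∈{1}] nothing but 1 survives at r5c6 ⇒ r5c6=1.
Step 20. [r1c1∈{4}] nothing but 4 survives at r1c1, so r1c1=4.

Answer: 4 3 1 6 5 2 / 5 6 2 1 4 3 / 3 4 5 2 1 6 / 1 2 6 5 3 4 / 2 5 3 4 6 1 / 6 1 4 3 2 5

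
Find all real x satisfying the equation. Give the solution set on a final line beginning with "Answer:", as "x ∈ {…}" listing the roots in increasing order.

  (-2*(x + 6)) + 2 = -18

Step 1. [(-2*(x + 6)) + 2 = -18] -2 | LHS and -2 | -18: pull -2 out. So factor: (x + 6) - 1 = 9.
Step 2. [(x + 6) - 1 = 9] -1 is outermost — add 1 both sides. So sub: x + 6 = 10.
Step 3. [x + 6 = 10] 6 comes off first (subtract 6). So sub: x = 4.

Answer: x ∈ {4}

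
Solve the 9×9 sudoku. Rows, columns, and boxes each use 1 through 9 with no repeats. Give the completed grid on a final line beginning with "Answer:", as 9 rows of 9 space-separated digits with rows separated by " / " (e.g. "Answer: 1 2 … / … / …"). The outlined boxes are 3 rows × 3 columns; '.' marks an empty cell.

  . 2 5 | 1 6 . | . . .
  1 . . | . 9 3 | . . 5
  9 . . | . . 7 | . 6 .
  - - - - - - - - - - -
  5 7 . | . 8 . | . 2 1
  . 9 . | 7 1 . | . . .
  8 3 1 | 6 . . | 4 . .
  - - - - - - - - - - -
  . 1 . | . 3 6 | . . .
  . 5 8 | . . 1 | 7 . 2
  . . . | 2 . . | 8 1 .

Step 1. [r8c5∈{4}] r8c5 has the single candidate 4. So r8c5=4.
Step 2. [r9c9∈{3,4,6,9}] 6 has one home in box 9: r9c9. So r9c9=6.
Step 3. [r9c2∈{4}] r9c2's peers cover all but 4, so r9c2=4.
Step 4. [r1c6∈{4,8}] across col 6, 8 lands solely at r1c6 ⇒ r1c6=8.
Step 5. [r8c8∈{3,9}] across box 9, 3 lands solely at r8c8, so r8c8=3.
Step 6. [r2c4∈{4}] nothing but 4 survives at r2c4, so r2c4=4.
Step 7. [r3c5∈{2,5}] r3c5 is the only open cell in box 2 admitting 2, so r3c5=2.
Step 8. [r6c5∈{5}] r6c5's peers cover all but 5. So r6c5=5.
Step 9. [r8c4∈{9}] r8c4's peers cover all but 9 ⇒ r8c4=9.
Step 10. [r9c3∈{3,7,9}] row 9 places 9 nowhere but r9c3, so r9c3=9.
Step 11. [r3c3∈{3,4}] r3c3 is the only open cell in col 3 admitting 3 ⇒ r3c3=3.
Step 12. [r3c9∈{4,8}] in row 3, 4 fits only at r3c9, so r3c9=4.
Step 13. [r7c9∈{9}] r7c9's peers cover all but 9 ⇒ r7c9=9.
Step 14. [r2c8∈{7,8}] across box 3, 8 lands solely at r2c8. So r2c8=8.
Step 15. [r7c7∈{5}] r7c7's peers cover all but 5 ⇒ r7c7=5.
Step 16. [r2c3∈{6,7}] in row 2, 7 fits only at r2c3, so r2c3=7.
Step 17. [r7c3∈{2}] r7c3 is down to just 2. So r7c3=2.
Step 18. [r5c1∈{2,4,6}] across col 1, 2 lands solely at r5c1, so r5c1=2.
Step 19. [r5c6∈{4}] r5c6 is down to just 4, so r5c6=4.
Step 20. [r6c9∈{7}] only 7 remains possible at r6c9 ⇒ r6c9=7.
Step 21. [r6c8∈{9}] nothing but 9 survives at r6c8. So r6c8=9.
Step 22. [r1c9∈{3}] nothing but 3 survives at r1c9. So r1c9=3.
Step 23. [r5c3∈{6}] r5c3's peers cover all but 6. So r5c3=6.
Step 24. [r9c5∈{7}] r9c5 is down to just 7. So r9c5=7.
Step 25. [r4c4∈{3}] only 3 remains possible at r4c4 ⇒ r4c4=3.
Step 26. [r1c8∈{7}] r1c8 is down to just 7, so r1c8=7.
Step 27. [r4c7∈{6}] only 6 remains possible at r4c7. So r4c7=6.
Step 28. [r2c7∈{2}] only 2 remains possible at r2c7 ⇒ r2c7=2.
Step 29. [r9c6∈{5}] nothing but 5 survives at r9c6. So r9c6=5.
Step 30. [r1c7∈{9}] only 9 remains possible at r1c7 ⇒ r1c7=9.
Step 31. [r3c7∈{1}] only 1 remains possible at r3c7 ⇒ r3c7=1.
Step 32. [r4c6∈{9}] only 9 remains possible at r4c6, so r4c6=9.
Step 33. [r3c4∈{5}] nothing but 5 survives at r3c4. So r3c4=5.
Step 34. [r2c2∈{6}] nothing but 6 survives at r2c2 ⇒ r2c2=6.
Step 35. [r8c1∈{6}] r8c1's peers cover all but 6 ⇒ r8c1=6.
Step 36. [r5c9∈{8}] r5c9 is down to just 8 ⇒ r5c9=8.
Step 37. [r5c7∈{3}] r5c7 has the single candidate 3, so r5c7=3.
Step 38. [r9c1∈{3}] nothing but 3 survives at r9c1. So r9c1=3.
Step 39. [r3c2∈{8}] only 8 remains possible at r3c2. So r3c2=8.
Step 40. [r5c8∈{5}] r5c8 has the single candidate 5, so r5c8=5.
Step 41. [r7c4∈{8}] r7c4 has the single candidate 8, so r7c4=8.
Step 42. [r1c1∈{4}] r1c1 has the single candidate 4, so r1c1=4.
Step 43. [r4c3∈{4}] nothing but 4 survives at r4c3. So r4c3=4.
Step 44. [r6c6∈{2}] only 2 remains possible at r6c6, so r6c6=2.
Step 45. [r7c8∈{4}] r7c8 is down to just 4. So r7c8=4.
Step 46. [r7c1∈{7}] nothing but 7 survives at r7c1 ⇒ r7c1=7.

Answer: 4 2 5 1 6 8 9 7 3 / 1 6 7 4 9 3 2 8 5 / 9 8 3 5 2 7 1 6 4 / 5 7 4 3 8 9 6 2 1 / 2 9 6 7 1 4 3 5 8 / 8 3 1 6 5 2 4 9 7 / 7 1 2 8 3 6 5 4 9 / 6 5 8 9 4 1 7 3 2 / 3 4 9 2 7 5 8 1 6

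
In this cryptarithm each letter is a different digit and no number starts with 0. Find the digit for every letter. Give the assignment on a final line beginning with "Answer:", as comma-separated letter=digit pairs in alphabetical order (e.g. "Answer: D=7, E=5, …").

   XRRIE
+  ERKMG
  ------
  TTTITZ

Step 1. [col 1: E + G ≡ Z (mod 10)] column 1 (E + G ≡ Z (mod 10), carry-in 0) doesn't pin G yet; pick G=9 and continue, so G=9.
Step 2. [col 1: E + G ≡ Z (mod 10)] column 1 (E + G ≡ Z (mod 10), carry-in 0) doesn't pin E yet; pick E=3 and continue, so E=3.
Step 3. [col 1: E + G ≡ Z (mod 10)] column 1 reads E+G+carry(0)=Z with E=3, G=9; with digits 3,9 already taken and all letters distinct, the only value for Z is 2. So Z=2.
Step 4. [col 2: I + M ≡ T (mod 10)] no forcing yet in column 2 (carry-in 1); T=1 is free and consistent — try it. So T=1.
Step 5. [col 2: I + M ≡ T (mod 10)] several values work for I in column 2 (I + M ≡ T (mod 10), carry-in 1); try I=4 ⇒ I=4.
Step 6. [col 2: I + M ≡ T (mod 10)] from column 2 (I=4, T=1, carry-in 1, digits 1,2,3,4,9 already taken and all letters distinct): M must equal 6. So M=6.
Step 7. [col 3: R + K ≡ I (mod 10)] column 3 (R + K ≡ I (mod 10), carry-in 1) doesn't pin K yet; pick K=8 and continue ⇒ K=8.
Step 8. [col 3: R + K ≡ I (mod 10)] column 3: given K=8, I=4, carry-in 1, and digits 1,2,3,4,6,8,9 already taken and all letters distinct, R+K≡I (mod 10) forces R=5 ⇒ R=5.
Step 9. [col 5: X + E ≡ T (mod 10)] from column 5 (E=3, T=1, carry-in 1, digits 1,2,3,4,5,6,8,9 already taken and all letters distinct): X must equal 7 ⇒ X=7.

Answer: E=3, G=9, I=4, K=8, M=6, R=5, T=1, X=7, Z=2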